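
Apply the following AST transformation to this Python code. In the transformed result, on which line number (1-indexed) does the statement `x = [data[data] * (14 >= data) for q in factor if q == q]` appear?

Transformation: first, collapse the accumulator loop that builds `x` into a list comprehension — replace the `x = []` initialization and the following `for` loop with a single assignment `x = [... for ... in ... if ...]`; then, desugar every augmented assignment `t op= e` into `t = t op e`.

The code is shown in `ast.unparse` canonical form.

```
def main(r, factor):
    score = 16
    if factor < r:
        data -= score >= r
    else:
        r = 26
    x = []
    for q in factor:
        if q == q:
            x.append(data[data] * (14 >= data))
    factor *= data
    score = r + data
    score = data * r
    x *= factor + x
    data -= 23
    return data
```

7

Transformed code:
def main(r, factor):
    score = 16
    if factor < r:
        data = data - (score >= r)
    else:
        r = 26
    x = [data[data] * (14 >= data) for q in factor if q == q]
    factor = factor * data
    score = r + data
    score = data * r
    x = x * (factor + x)
    data = data - 23
    return data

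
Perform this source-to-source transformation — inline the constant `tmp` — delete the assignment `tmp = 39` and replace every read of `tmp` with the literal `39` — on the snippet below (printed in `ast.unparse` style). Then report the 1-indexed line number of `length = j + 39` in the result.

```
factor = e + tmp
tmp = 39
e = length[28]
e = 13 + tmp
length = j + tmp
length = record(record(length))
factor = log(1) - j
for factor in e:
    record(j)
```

Transformed code:
factor = e + 39
e = length[28]
e = 13 + 39
length = j + 39
length = record(record(length))
factor = log(1) - j
for factor in e:
    record(j)

4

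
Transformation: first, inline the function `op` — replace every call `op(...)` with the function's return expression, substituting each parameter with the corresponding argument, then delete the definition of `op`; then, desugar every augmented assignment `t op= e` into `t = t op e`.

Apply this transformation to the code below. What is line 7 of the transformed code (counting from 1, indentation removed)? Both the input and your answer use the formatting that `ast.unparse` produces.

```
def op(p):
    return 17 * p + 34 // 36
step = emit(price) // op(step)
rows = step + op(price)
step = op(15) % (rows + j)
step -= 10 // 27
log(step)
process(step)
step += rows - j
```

step = step + (rows - j)

Transformed code:
step = emit(price) // (17 * step + 34 // 36)
rows = step + (17 * price + 34 // 36)
step = (17 * 15 + 34 // 36) % (rows + j)
step = step - 10 // 27
log(step)
process(step)
step = step + (rows - j)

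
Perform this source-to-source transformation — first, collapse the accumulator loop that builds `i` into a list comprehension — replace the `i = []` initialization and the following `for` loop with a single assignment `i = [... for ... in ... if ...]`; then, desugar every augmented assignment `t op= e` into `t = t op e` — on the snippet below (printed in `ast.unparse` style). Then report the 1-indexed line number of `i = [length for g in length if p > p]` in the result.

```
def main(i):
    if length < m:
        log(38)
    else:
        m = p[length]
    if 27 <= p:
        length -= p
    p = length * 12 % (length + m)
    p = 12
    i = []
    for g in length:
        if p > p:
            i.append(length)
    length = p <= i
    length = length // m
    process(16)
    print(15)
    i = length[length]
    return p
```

Transformed code:
def main(i):
    if length < m:
        log(38)
    else:
        m = p[length]
    if 27 <= p:
        length = length - p
    p = length * 12 % (length + m)
    p = 12
    i = [length for g in length if p > p]
    length = p <= i
    length = length // m
    process(16)
    print(15)
    i = length[length]
    return p

10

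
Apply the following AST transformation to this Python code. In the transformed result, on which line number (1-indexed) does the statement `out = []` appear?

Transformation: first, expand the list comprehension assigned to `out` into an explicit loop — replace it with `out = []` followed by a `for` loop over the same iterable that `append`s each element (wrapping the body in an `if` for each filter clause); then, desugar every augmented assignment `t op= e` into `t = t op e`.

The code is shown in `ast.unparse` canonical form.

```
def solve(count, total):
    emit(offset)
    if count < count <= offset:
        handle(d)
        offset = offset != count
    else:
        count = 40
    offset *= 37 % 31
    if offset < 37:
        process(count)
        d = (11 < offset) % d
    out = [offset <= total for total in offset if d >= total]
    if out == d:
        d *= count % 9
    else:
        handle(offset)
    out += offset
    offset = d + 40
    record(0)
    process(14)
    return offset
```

12

Transformed code:
def solve(count, total):
    emit(offset)
    if count < count <= offset:
        handle(d)
        offset = offset != count
    else:
        count = 40
    offset = offset * (37 % 31)
    if offset < 37:
        process(count)
        d = (11 < offset) % d
    out = []
    for total in offset:
        if d >= total:
            out.append(offset <= total)
    if out == d:
        d = d * (count % 9)
    else:
        handle(offset)
    out = out + offset
    offset = d + 40
    record(0)
    process(14)
    return offset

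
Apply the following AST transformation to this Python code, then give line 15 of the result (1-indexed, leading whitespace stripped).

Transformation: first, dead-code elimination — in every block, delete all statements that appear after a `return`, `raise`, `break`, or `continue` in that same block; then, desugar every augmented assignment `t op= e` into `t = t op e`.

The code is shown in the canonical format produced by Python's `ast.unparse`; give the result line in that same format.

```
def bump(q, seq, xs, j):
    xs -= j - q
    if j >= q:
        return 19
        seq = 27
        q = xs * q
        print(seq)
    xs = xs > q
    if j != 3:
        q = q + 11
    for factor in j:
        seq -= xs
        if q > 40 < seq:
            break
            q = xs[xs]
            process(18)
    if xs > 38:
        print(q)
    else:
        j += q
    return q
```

j = j + q

Transformed code:
def bump(q, seq, xs, j):
    xs = xs - (j - q)
    if j >= q:
        return 19
    xs = xs > q
    if j != 3:
        q = q + 11
    for factor in j:
        seq = seq - xs
        if q > 40 < seq:
            break
    if xs > 38:
        print(q)
    else:
        j = j + q
    return q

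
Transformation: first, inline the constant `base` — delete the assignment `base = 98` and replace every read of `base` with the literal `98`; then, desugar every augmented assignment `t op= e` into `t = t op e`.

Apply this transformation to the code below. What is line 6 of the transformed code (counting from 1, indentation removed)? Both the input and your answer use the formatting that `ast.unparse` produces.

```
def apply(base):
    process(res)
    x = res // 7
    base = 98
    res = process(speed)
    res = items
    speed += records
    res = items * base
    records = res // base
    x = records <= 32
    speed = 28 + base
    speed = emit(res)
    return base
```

Transformed code:
def apply(base):
    process(res)
    x = res // 7
    res = process(speed)
    res = items
    speed = speed + records
    res = items * 98
    records = res // 98
    x = records <= 32
    speed = 28 + 98
    speed = emit(res)
    return 98

speed = speed + records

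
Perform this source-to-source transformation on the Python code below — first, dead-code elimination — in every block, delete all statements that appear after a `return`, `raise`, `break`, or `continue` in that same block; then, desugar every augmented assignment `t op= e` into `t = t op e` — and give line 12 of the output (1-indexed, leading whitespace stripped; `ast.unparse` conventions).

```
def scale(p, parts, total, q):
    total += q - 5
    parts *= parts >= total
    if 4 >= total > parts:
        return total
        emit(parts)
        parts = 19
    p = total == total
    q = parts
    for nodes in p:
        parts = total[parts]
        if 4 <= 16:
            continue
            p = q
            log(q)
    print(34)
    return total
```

Transformed code:
def scale(p, parts, total, q):
    total = total + (q - 5)
    parts = parts * (parts >= total)
    if 4 >= total > parts:
        return total
    p = total == total
    q = parts
    for nodes in p:
        parts = total[parts]
        if 4 <= 16:
            continue
    print(34)
    return total

print(34)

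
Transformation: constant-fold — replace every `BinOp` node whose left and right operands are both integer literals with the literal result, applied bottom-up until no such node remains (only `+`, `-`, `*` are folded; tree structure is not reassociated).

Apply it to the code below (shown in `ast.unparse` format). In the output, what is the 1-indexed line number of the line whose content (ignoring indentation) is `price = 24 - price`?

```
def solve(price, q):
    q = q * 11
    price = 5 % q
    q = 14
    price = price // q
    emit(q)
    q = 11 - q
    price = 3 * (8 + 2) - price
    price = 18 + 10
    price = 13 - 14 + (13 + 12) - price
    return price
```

10

Transformed code:
def solve(price, q):
    q = q * 11
    price = 5 % q
    q = 14
    price = price // q
    emit(q)
    q = 11 - q
    price = 30 - price
    price = 28
    price = 24 - price
    return price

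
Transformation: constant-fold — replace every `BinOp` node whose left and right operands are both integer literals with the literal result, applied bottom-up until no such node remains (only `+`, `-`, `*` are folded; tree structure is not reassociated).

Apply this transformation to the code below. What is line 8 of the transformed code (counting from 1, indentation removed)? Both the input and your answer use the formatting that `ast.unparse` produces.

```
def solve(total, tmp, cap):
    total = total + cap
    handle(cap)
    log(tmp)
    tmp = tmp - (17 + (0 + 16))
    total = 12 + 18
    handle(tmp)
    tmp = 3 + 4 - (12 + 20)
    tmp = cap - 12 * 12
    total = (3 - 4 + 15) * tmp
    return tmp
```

tmp = -25

Transformed code:
def solve(total, tmp, cap):
    total = total + cap
    handle(cap)
    log(tmp)
    tmp = tmp - 33
    total = 30
    handle(tmp)
    tmp = -25
    tmp = cap - 144
    total = 14 * tmp
    return tmp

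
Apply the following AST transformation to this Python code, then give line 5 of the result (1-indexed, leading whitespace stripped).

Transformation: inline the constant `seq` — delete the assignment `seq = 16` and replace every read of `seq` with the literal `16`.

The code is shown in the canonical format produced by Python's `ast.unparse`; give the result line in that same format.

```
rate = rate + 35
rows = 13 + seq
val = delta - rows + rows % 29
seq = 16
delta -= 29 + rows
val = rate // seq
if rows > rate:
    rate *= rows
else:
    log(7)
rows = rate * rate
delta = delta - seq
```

Transformed code:
rate = rate + 35
rows = 13 + 16
val = delta - rows + rows % 29
delta -= 29 + rows
val = rate // 16
if rows > rate:
    rate *= rows
else:
    log(7)
rows = rate * rate
delta = delta - 16

val = rate // 16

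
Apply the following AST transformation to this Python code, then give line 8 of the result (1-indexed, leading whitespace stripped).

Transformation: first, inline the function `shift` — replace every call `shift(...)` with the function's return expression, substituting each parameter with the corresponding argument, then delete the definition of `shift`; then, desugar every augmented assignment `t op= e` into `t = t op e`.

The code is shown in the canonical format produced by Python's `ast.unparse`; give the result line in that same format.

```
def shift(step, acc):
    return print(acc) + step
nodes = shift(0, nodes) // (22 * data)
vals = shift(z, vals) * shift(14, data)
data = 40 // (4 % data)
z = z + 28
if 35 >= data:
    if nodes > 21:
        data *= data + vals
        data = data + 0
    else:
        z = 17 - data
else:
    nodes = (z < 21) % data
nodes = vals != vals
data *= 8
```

Transformed code:
nodes = (print(nodes) + 0) // (22 * data)
vals = (print(vals) + z) * (print(data) + 14)
data = 40 // (4 % data)
z = z + 28
if 35 >= data:
    if nodes > 21:
        data = data * (data + vals)
        data = data + 0
    else:
        z = 17 - data
else:
    nodes = (z < 21) % data
nodes = vals != vals
data = data * 8

data = data + 0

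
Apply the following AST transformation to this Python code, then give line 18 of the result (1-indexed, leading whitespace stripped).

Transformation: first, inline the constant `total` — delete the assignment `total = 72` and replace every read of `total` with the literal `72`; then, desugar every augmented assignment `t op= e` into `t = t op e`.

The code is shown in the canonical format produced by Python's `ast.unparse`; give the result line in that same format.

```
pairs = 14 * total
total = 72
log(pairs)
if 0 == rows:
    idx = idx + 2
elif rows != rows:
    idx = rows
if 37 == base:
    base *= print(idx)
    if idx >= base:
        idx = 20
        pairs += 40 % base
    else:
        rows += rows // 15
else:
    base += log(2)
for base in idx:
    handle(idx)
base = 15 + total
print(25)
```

base = 15 + 72

Transformed code:
pairs = 14 * 72
log(pairs)
if 0 == rows:
    idx = idx + 2
elif rows != rows:
    idx = rows
if 37 == base:
    base = base * print(idx)
    if idx >= base:
        idx = 20
        pairs = pairs + 40 % base
    else:
        rows = rows + rows // 15
else:
    base = base + log(2)
for base in idx:
    handle(idx)
base = 15 + 72
print(25)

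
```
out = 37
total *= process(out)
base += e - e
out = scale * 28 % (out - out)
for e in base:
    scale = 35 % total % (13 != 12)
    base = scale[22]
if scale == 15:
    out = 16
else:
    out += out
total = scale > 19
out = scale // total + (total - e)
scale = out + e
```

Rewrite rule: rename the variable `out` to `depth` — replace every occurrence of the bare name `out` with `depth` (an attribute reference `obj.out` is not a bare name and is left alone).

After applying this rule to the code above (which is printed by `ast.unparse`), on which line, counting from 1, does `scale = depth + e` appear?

Transformed code:
depth = 37
total *= process(depth)
base += e - e
depth = scale * 28 % (depth - depth)
for e in base:
    scale = 35 % total % (13 != 12)
    base = scale[22]
if scale == 15:
    depth = 16
else:
    depth += depth
total = scale > 19
depth = scale // total + (total - e)
scale = depth + e

14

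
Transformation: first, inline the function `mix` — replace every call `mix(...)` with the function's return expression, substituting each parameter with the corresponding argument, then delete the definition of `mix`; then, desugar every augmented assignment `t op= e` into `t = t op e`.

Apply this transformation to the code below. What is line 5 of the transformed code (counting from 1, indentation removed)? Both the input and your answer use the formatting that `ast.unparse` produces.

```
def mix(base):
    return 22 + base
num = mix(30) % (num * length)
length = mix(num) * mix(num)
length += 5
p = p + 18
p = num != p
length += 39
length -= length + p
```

Transformed code:
num = (22 + 30) % (num * length)
length = (22 + num) * (22 + num)
length = length + 5
p = p + 18
p = num != p
length = length + 39
length = length - (length + p)

p = num != p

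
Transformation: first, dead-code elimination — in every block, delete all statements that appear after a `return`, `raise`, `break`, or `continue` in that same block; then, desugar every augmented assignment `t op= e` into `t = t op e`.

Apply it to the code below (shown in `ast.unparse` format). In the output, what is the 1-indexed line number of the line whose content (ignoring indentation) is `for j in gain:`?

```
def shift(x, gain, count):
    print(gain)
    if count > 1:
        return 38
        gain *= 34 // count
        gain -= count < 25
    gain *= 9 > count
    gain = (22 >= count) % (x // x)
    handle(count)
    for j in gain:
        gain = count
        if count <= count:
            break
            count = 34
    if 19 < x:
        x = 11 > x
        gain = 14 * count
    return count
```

8

Transformed code:
def shift(x, gain, count):
    print(gain)
    if count > 1:
        return 38
    gain = gain * (9 > count)
    gain = (22 >= count) % (x // x)
    handle(count)
    for j in gain:
        gain = count
        if count <= count:
            break
    if 19 < x:
        x = 11 > x
        gain = 14 * count
    return count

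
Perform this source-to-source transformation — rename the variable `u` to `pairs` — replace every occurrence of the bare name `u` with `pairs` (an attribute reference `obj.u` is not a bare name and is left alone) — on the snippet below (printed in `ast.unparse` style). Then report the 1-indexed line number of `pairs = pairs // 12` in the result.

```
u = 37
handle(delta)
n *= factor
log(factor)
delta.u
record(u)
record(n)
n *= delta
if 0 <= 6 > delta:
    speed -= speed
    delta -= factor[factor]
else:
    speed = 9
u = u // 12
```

Transformed code:
pairs = 37
handle(delta)
n *= factor
log(factor)
delta.u
record(pairs)
record(n)
n *= delta
if 0 <= 6 > delta:
    speed -= speed
    delta -= factor[factor]
else:
    speed = 9
pairs = pairs // 12

14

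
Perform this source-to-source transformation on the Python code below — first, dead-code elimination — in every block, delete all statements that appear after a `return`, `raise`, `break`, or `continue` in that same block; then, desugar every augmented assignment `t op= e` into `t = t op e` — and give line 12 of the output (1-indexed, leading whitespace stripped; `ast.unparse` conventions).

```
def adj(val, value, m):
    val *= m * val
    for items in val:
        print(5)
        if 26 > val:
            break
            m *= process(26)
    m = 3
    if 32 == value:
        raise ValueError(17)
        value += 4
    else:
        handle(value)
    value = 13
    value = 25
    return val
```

value = 13

Transformed code:
def adj(val, value, m):
    val = val * (m * val)
    for items in val:
        print(5)
        if 26 > val:
            break
    m = 3
    if 32 == value:
        raise ValueError(17)
    else:
        handle(value)
    value = 13
    value = 25
    return val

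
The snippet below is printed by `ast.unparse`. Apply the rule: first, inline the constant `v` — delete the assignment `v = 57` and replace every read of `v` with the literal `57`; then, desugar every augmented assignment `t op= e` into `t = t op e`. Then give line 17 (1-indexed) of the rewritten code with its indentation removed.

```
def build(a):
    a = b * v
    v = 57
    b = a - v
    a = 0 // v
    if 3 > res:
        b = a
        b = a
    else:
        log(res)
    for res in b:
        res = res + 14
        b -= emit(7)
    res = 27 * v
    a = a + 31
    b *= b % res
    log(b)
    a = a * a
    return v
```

a = a * a

Transformed code:
def build(a):
    a = b * 57
    b = a - 57
    a = 0 // 57
    if 3 > res:
        b = a
        b = a
    else:
        log(res)
    for res in b:
        res = res + 14
        b = b - emit(7)
    res = 27 * 57
    a = a + 31
    b = b * (b % res)
    log(b)
    a = a * a
    return 57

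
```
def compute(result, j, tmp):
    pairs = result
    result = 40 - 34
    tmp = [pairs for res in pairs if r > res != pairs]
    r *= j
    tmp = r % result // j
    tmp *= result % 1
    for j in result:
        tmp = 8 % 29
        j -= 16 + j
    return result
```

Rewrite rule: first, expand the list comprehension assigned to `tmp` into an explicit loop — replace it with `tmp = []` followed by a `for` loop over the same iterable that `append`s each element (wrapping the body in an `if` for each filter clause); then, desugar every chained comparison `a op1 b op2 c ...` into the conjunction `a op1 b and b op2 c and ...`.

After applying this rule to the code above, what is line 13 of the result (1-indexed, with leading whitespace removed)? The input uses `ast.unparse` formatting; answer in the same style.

Transformed code:
def compute(result, j, tmp):
    pairs = result
    result = 40 - 34
    tmp = []
    for res in pairs:
        if r > res and res != pairs:
            tmp.append(pairs)
    r *= j
    tmp = r % result // j
    tmp *= result % 1
    for j in result:
        tmp = 8 % 29
        j -= 16 + j
    return result

j -= 16 + j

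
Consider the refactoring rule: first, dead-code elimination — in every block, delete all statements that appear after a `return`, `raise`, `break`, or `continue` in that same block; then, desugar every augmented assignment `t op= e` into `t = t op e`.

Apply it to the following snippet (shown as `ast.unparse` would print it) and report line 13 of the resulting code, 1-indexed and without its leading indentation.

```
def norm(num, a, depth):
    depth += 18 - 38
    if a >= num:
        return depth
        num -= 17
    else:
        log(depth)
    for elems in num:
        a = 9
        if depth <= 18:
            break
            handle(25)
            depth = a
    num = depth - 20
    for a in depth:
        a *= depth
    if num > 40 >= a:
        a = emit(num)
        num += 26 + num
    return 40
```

Transformed code:
def norm(num, a, depth):
    depth = depth + (18 - 38)
    if a >= num:
        return depth
    else:
        log(depth)
    for elems in num:
        a = 9
        if depth <= 18:
            break
    num = depth - 20
    for a in depth:
        a = a * depth
    if num > 40 >= a:
        a = emit(num)
        num = num + (26 + num)
    return 40

a = a * depth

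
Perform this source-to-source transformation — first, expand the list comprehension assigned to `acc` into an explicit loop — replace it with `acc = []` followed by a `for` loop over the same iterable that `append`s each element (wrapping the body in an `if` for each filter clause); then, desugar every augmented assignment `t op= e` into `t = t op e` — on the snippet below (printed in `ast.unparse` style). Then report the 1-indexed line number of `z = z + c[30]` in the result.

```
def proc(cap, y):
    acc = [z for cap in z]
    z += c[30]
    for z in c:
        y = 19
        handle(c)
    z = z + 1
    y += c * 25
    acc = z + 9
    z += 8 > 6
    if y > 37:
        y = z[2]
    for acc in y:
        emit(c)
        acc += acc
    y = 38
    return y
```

5

Transformed code:
def proc(cap, y):
    acc = []
    for cap in z:
        acc.append(z)
    z = z + c[30]
    for z in c:
        y = 19
        handle(c)
    z = z + 1
    y = y + c * 25
    acc = z + 9
    z = z + (8 > 6)
    if y > 37:
        y = z[2]
    for acc in y:
        emit(c)
        acc = acc + acc
    y = 38
    return y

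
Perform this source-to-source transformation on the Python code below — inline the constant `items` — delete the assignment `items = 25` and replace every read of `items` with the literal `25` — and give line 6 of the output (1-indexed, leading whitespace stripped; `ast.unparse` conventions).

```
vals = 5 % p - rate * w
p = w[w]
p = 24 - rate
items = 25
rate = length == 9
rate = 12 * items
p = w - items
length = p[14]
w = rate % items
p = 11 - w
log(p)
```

p = w - 25

Transformed code:
vals = 5 % p - rate * w
p = w[w]
p = 24 - rate
rate = length == 9
rate = 12 * 25
p = w - 25
length = p[14]
w = rate % 25
p = 11 - w
log(p)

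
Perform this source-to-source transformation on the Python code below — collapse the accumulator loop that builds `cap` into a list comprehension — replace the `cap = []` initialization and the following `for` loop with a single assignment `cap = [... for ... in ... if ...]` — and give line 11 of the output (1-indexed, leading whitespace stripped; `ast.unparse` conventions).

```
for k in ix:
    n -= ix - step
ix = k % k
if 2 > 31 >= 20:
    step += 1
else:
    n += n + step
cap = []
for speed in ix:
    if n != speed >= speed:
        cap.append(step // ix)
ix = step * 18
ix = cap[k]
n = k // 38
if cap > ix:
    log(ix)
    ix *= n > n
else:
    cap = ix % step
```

n = k // 38

Transformed code:
for k in ix:
    n -= ix - step
ix = k % k
if 2 > 31 >= 20:
    step += 1
else:
    n += n + step
cap = [step // ix for speed in ix if n != speed >= speed]
ix = step * 18
ix = cap[k]
n = k // 38
if cap > ix:
    log(ix)
    ix *= n > n
else:
    cap = ix % step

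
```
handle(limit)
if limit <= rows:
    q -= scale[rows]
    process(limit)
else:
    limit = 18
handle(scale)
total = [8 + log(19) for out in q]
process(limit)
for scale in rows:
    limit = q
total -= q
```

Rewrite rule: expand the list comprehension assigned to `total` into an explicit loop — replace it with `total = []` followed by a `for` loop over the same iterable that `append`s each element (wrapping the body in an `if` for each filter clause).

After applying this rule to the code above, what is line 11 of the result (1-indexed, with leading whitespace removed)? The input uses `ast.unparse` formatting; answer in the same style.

process(limit)

Transformed code:
handle(limit)
if limit <= rows:
    q -= scale[rows]
    process(limit)
else:
    limit = 18
handle(scale)
total = []
for out in q:
    total.append(8 + log(19))
process(limit)
for scale in rows:
    limit = q
total -= q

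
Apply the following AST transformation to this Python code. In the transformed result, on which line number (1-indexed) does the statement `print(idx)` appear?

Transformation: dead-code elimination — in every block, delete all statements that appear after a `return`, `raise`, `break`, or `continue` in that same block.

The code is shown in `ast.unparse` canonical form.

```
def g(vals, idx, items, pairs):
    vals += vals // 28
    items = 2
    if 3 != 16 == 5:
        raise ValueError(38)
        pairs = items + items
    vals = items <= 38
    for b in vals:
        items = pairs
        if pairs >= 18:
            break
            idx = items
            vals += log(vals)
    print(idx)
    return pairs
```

Transformed code:
def g(vals, idx, items, pairs):
    vals += vals // 28
    items = 2
    if 3 != 16 == 5:
        raise ValueError(38)
    vals = items <= 38
    for b in vals:
        items = pairs
        if pairs >= 18:
            break
    print(idx)
    return pairs

11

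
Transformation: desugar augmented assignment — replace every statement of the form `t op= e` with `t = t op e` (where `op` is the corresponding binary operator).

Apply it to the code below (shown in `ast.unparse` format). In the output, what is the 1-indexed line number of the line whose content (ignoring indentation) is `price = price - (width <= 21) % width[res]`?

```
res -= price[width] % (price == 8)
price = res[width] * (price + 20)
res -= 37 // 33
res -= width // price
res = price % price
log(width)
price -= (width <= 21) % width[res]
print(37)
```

7

Transformed code:
res = res - price[width] % (price == 8)
price = res[width] * (price + 20)
res = res - 37 // 33
res = res - width // price
res = price % price
log(width)
price = price - (width <= 21) % width[res]
print(37)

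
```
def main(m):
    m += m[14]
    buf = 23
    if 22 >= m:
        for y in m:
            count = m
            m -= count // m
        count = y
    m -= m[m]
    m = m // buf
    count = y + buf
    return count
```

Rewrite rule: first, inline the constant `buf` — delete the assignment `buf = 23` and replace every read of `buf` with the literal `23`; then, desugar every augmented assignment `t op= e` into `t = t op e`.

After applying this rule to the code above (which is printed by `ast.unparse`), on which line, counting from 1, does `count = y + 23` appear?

Transformed code:
def main(m):
    m = m + m[14]
    if 22 >= m:
        for y in m:
            count = m
            m = m - count // m
        count = y
    m = m - m[m]
    m = m // 23
    count = y + 23
    return count

10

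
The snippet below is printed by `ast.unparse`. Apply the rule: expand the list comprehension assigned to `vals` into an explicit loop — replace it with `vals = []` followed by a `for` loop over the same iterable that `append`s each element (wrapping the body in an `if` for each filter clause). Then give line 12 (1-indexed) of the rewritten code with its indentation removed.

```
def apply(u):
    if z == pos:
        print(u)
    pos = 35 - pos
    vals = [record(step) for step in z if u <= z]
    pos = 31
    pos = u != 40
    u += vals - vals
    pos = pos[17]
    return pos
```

pos = pos[17]

Transformed code:
def apply(u):
    if z == pos:
        print(u)
    pos = 35 - pos
    vals = []
    for step in z:
        if u <= z:
            vals.append(record(step))
    pos = 31
    pos = u != 40
    u += vals - vals
    pos = pos[17]
    return pos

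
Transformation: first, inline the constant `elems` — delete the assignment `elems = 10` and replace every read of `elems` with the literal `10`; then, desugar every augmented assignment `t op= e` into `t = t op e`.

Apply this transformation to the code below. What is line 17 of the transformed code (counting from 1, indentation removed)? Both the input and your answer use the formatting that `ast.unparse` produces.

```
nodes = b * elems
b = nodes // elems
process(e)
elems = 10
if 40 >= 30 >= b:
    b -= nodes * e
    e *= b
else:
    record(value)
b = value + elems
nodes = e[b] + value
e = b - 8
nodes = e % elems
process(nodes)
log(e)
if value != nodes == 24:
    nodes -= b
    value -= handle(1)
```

value = value - handle(1)

Transformed code:
nodes = b * 10
b = nodes // 10
process(e)
if 40 >= 30 >= b:
    b = b - nodes * e
    e = e * b
else:
    record(value)
b = value + 10
nodes = e[b] + value
e = b - 8
nodes = e % 10
process(nodes)
log(e)
if value != nodes == 24:
    nodes = nodes - b
    value = value - handle(1)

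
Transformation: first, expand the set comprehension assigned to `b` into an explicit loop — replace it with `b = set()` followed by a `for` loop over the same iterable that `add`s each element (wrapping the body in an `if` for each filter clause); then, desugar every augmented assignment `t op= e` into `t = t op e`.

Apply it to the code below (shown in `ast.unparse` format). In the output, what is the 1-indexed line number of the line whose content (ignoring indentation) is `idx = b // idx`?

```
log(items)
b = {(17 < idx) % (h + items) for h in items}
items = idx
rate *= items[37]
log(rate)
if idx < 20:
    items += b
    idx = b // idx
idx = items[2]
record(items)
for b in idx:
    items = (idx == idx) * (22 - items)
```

Transformed code:
log(items)
b = set()
for h in items:
    b.add((17 < idx) % (h + items))
items = idx
rate = rate * items[37]
log(rate)
if idx < 20:
    items = items + b
    idx = b // idx
idx = items[2]
record(items)
for b in idx:
    items = (idx == idx) * (22 - items)

10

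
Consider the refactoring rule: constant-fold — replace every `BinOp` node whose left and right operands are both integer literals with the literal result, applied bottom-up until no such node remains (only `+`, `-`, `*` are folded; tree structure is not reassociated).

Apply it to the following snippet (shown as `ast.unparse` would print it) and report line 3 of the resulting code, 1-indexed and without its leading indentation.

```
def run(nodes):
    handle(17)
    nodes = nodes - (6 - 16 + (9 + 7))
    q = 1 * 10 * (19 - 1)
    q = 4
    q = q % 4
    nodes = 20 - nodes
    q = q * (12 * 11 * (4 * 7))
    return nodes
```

Transformed code:
def run(nodes):
    handle(17)
    nodes = nodes - 6
    q = 180
    q = 4
    q = q % 4
    nodes = 20 - nodes
    q = q * 3696
    return nodes

nodes = nodes - 6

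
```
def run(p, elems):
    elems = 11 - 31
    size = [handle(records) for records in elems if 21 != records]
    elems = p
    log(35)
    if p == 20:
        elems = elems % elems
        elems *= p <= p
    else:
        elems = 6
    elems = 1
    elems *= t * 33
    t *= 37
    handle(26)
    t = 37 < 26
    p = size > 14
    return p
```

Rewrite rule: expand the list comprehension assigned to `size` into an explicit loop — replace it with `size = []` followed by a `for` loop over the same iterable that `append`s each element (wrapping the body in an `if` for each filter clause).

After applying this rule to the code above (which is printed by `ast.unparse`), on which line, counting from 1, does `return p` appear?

20

Transformed code:
def run(p, elems):
    elems = 11 - 31
    size = []
    for records in elems:
        if 21 != records:
            size.append(handle(records))
    elems = p
    log(35)
    if p == 20:
        elems = elems % elems
        elems *= p <= p
    else:
        elems = 6
    elems = 1
    elems *= t * 33
    t *= 37
    handle(26)
    t = 37 < 26
    p = size > 14
    return p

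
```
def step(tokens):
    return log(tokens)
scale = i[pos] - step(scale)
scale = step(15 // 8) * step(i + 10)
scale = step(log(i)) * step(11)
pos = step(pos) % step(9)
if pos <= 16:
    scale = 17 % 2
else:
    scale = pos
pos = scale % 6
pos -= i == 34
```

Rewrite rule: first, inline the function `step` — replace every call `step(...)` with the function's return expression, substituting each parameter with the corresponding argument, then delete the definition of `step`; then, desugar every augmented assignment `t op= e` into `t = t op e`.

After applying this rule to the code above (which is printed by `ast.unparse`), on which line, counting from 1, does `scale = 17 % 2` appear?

Transformed code:
scale = i[pos] - log(scale)
scale = log(15 // 8) * log(i + 10)
scale = log(log(i)) * log(11)
pos = log(pos) % log(9)
if pos <= 16:
    scale = 17 % 2
else:
    scale = pos
pos = scale % 6
pos = pos - (i == 34)

6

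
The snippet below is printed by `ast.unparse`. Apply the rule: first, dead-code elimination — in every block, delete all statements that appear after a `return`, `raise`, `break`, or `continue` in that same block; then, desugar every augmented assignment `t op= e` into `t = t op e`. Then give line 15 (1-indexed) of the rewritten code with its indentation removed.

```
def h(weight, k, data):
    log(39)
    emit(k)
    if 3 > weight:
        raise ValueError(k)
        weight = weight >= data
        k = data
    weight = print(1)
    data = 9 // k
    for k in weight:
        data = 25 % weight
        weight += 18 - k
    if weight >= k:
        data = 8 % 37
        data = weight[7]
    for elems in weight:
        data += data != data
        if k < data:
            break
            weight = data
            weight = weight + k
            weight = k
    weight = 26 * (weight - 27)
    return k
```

data = data + (data != data)

Transformed code:
def h(weight, k, data):
    log(39)
    emit(k)
    if 3 > weight:
        raise ValueError(k)
    weight = print(1)
    data = 9 // k
    for k in weight:
        data = 25 % weight
        weight = weight + (18 - k)
    if weight >= k:
        data = 8 % 37
        data = weight[7]
    for elems in weight:
        data = data + (data != data)
        if k < data:
            break
    weight = 26 * (weight - 27)
    return k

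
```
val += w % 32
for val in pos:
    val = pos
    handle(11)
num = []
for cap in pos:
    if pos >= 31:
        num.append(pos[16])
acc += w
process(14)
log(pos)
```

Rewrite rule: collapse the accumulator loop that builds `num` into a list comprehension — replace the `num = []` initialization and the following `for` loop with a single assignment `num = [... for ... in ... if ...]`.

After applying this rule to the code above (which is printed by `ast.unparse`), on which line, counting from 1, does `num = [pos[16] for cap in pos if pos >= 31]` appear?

5

Transformed code:
val += w % 32
for val in pos:
    val = pos
    handle(11)
num = [pos[16] for cap in pos if pos >= 31]
acc += w
process(14)
log(pos)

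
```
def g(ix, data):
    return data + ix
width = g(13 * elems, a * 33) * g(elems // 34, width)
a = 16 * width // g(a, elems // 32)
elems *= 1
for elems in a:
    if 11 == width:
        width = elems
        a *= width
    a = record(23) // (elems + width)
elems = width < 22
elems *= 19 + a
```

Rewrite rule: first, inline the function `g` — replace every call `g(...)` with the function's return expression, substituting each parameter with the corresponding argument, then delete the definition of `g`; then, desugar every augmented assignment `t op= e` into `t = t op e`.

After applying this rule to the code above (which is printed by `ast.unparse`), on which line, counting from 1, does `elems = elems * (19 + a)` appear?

Transformed code:
width = (a * 33 + 13 * elems) * (width + elems // 34)
a = 16 * width // (elems // 32 + a)
elems = elems * 1
for elems in a:
    if 11 == width:
        width = elems
        a = a * width
    a = record(23) // (elems + width)
elems = width < 22
elems = elems * (19 + a)

10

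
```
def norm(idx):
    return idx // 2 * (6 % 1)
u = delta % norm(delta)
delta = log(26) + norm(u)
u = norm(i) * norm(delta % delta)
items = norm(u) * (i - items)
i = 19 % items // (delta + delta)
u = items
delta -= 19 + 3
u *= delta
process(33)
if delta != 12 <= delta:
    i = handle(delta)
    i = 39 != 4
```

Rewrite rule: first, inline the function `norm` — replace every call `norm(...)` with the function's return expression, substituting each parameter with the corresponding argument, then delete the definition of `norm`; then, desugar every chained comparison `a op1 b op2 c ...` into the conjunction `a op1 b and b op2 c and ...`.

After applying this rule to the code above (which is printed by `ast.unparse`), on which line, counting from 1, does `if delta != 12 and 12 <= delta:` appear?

10

Transformed code:
u = delta % (delta // 2 * (6 % 1))
delta = log(26) + u // 2 * (6 % 1)
u = i // 2 * (6 % 1) * (delta % delta // 2 * (6 % 1))
items = u // 2 * (6 % 1) * (i - items)
i = 19 % items // (delta + delta)
u = items
delta -= 19 + 3
u *= delta
process(33)
if delta != 12 and 12 <= delta:
    i = handle(delta)
    i = 39 != 4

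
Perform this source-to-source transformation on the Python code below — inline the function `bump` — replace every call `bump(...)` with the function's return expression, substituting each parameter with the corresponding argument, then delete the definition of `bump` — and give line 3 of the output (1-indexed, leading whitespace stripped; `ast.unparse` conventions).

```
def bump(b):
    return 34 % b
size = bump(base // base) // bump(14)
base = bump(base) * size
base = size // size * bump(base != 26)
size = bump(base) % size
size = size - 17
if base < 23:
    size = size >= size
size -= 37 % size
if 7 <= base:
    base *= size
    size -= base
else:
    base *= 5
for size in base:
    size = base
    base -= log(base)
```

base = size // size * (34 % (base != 26))

Transformed code:
size = 34 % (base // base) // (34 % 14)
base = 34 % base * size
base = size // size * (34 % (base != 26))
size = 34 % base % size
size = size - 17
if base < 23:
    size = size >= size
size -= 37 % size
if 7 <= base:
    base *= size
    size -= base
else:
    base *= 5
for size in base:
    size = base
    base -= log(base)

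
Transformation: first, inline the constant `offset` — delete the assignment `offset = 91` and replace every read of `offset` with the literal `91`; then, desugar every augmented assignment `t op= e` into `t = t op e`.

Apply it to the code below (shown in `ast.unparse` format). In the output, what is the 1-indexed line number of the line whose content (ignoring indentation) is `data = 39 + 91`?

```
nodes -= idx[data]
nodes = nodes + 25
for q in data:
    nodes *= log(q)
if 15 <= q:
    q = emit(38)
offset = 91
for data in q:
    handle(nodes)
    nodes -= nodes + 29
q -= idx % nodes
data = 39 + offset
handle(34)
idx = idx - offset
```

11

Transformed code:
nodes = nodes - idx[data]
nodes = nodes + 25
for q in data:
    nodes = nodes * log(q)
if 15 <= q:
    q = emit(38)
for data in q:
    handle(nodes)
    nodes = nodes - (nodes + 29)
q = q - idx % nodes
data = 39 + 91
handle(34)
idx = idx - 91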